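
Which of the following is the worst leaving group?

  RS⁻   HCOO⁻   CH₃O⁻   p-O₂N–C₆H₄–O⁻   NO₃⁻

CH₃O⁻

The more stable X⁻ (or X) is on its own — i.e. the weaker a base it is — the better a leaving group it makes.
NO₃⁻: pKₐ(HNO₃) ≈ -1.3
HCOO⁻: pKₐ(HCOOH) ≈ 3.8
p-O₂N–C₆H₄–O⁻: pKₐ(p-nitrophenol) ≈ 7.2
RS⁻: pKₐ(RSH (a thiol)) ≈ 10.5
CH₃O⁻: pKₐ(CH₃OH) ≈ 15.5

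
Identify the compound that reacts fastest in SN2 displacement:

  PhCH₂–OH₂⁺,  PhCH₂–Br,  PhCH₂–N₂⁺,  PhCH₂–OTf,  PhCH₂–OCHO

PhCH₂–N₂⁺

Identical carbon frameworks mean the comparison reduces to leaving-group quality.
A good leaving group is a weak base: the lower the pKₐ of its conjugate acid, the more readily it departs.
PhCH₂–N₂⁺ loses N₂: no meaningful conjugate acid; N₂ departs as an exceptionally stable neutral molecule
PhCH₂–OTf loses OTf⁻: pKₐ(CF₃SO₃H (triflic acid)) ≈ -14
PhCH₂–Br loses Br⁻: pKₐ(HBr) ≈ -9
PhCH₂–OH₂⁺ loses H₂O: pKₐ(H₃O⁺) ≈ -1.7
PhCH₂–OCHO loses HCOO⁻: pKₐ(HCOOH) ≈ 3.8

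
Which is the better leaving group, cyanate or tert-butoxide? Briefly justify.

cyanate

cyanate is the better leaving group.
pKₐ(HOCN) ≈ 3.5 versus pKₐ(t-BuOH) ≈ 18: cyanate is the much weaker base.
Resonance between N and O.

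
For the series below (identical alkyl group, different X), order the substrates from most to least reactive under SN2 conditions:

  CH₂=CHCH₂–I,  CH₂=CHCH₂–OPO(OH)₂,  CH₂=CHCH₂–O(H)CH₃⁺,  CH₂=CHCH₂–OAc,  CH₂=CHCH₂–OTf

The skeletons are identical, so relative rate is governed entirely by leaving-group ability.
Leaving-group ability tracks the stability of the departed species; conjugate-acid pKₐ is the usual yardstick (lower pKₐ → better LG).
CH₂=CHCH₂–OTf loses OTf⁻: pKₐ(CF₃SO₃H (triflic acid)) ≈ -14
CH₂=CHCH₂–I loses I⁻: pKₐ(HI) ≈ -10
CH₂=CHCH₂–O(H)CH₃⁺ loses R'OH: pKₐ(R'OH₂⁺) ≈ -2.4
CH₂=CHCH₂–OPO(OH)₂ loses H₂PO₄⁻: pKₐ(H₃PO₄) ≈ 2.1
CH₂=CHCH₂–OAc loses AcO⁻: pKₐ(CH₃COOH) ≈ 4.8

CH₂=CHCH₂–OTf > CH₂=CHCH₂–I > CH₂=CHCH₂–O(H)CH₃⁺ > CH₂=CHCH₂–OPO(OH)₂ > CH₂=CHCH₂–OAc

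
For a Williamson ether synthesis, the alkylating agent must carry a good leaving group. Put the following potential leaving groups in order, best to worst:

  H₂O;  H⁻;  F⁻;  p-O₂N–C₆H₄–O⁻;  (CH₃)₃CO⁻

A good leaving group is a weak base: the lower the pKₐ of its conjugate acid, the more readily it departs.
H₂O: pKₐ(H₃O⁺) ≈ -1.7
F⁻: pKₐ(HF) ≈ 3.2
p-O₂N–C₆H₄–O⁻: pKₐ(p-nitrophenol) ≈ 7.2
(CH₃)₃CO⁻: pKₐ(t-BuOH) ≈ 18
H⁻: pKₐ(H₂) ≈ 36

H₂O > F⁻ > p-O₂N–C₆H₄–O⁻ > (CH₃)₃CO⁻ > H⁻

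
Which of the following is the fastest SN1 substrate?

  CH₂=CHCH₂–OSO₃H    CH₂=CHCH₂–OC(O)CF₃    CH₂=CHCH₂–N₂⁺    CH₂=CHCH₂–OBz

With the same alkyl group throughout, only the leaving group differentiates the rates.
Rank by basicity of the departing species: weakest base leaves most easily.
CH₂=CHCH₂–N₂⁺ loses N₂: no meaningful conjugate acid; N₂ departs as an exceptionally stable neutral molecule
CH₂=CHCH₂–OSO₃H loses HSO₄⁻: pKₐ(H₂SO₄) ≈ -3
CH₂=CHCH₂–OC(O)CF₃ loses CF₃COO⁻: pKₐ(CF₃COOH) ≈ 0.2
CH₂=CHCH₂–OBz loses PhCOO⁻: pKₐ(C₆H₅COOH) ≈ 4.2

CH₂=CHCH₂–N₂⁺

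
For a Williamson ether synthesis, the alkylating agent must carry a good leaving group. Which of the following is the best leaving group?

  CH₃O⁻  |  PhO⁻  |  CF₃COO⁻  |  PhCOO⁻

CF₃COO⁻: pKₐ(CF₃COOH) ≈ 0.2
PhCOO⁻: pKₐ(C₆H₅COOH) ≈ 4.2
PhO⁻: pKₐ(C₆H₅OH (phenol)) ≈ 10
CH₃O⁻: pKₐ(CH₃OH) ≈ 15.5

CF₃COO⁻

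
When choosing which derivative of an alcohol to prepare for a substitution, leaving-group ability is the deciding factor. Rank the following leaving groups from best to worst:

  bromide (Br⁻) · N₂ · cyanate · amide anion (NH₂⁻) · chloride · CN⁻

N₂ > bromide (Br⁻) > chloride > cyanate > CN⁻ > amide anion (NH₂⁻)

The more stable X⁻ (or X) is on its own — i.e. the weaker a base it is — the better a leaving group it makes.
N₂: no meaningful conjugate acid; N₂ departs as an exceptionally stable neutral molecule
bromide (Br⁻): pKₐ(HBr) ≈ -9
chloride: pKₐ(HCl) ≈ -7 — moderately weak base
cyanate: pKₐ(HOCN) ≈ 3.5 — resonance between N and O
CN⁻: pKₐ(HCN) ≈ 9.2 — sp carbon stabilises the charge somewhat, but still a poor LG
amide anion (NH₂⁻): pKₐ(NH₃) ≈ 38 — extremely strong base; never a leaving group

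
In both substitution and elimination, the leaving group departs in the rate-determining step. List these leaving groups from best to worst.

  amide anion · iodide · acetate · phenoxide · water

iodide > water > acetate > phenoxide > amide anion

The more stable X⁻ (or X) is on its own — i.e. the weaker a base it is — the better a leaving group it makes.
iodide: pKₐ(HI) ≈ -10 — large, highly polarisable; very weak base
water: pKₐ(H₃O⁺) ≈ -1.7 — neutral; leaves from a protonated alcohol (R–OH₂⁺)
acetate: pKₐ(CH₃COOH) ≈ 4.8 — resonance-stabilised but still a weak base
phenoxide: pKₐ(C₆H₅OH (phenol)) ≈ 10
amide anion: pKₐ(NH₃) ≈ 38 — extremely strong base; never a leaving group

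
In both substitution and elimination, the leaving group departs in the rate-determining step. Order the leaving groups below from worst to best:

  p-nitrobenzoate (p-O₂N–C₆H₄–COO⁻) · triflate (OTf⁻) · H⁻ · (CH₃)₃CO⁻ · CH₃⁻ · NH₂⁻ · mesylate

CH₃⁻ < NH₂⁻ < H⁻ < (CH₃)₃CO⁻ < p-nitrobenzoate (p-O₂N–C₆H₄–COO⁻) < mesylate < triflate (OTf⁻)

The more stable X⁻ (or X) is on its own — i.e. the weaker a base it is — the better a leaving group it makes.
triflate (OTf⁻): pKₐ(CF₃SO₃H (triflic acid)) ≈ -14
mesylate: pKₐ(CH₃SO₃H (MsOH)) ≈ -1.9
p-nitrobenzoate (p-O₂N–C₆H₄–COO⁻): pKₐ(p-nitrobenzoic acid) ≈ 3.4
(CH₃)₃CO⁻: pKₐ(t-BuOH) ≈ 18
H⁻: pKₐ(H₂) ≈ 36 — extremely strong base; leaves only in special hydride-transfer contexts
NH₂⁻: pKₐ(NH₃) ≈ 38
CH₃⁻: pKₐ(CH₄) ≈ 48
Listed from poorest to best leaving group as asked.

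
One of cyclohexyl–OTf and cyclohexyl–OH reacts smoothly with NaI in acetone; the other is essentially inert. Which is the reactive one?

From cyclohexyl–OH the departing group would be OH⁻ (pKₐ(H₂O) ≈ 15.7). Strong base; essentially never leaves without prior activation.
From cyclohexyl–OTf the leaving group is OTf⁻ (pKₐ(CF₃SO₃H (triflic acid)) ≈ -14). Charge spread over three oxygens and a CF₃ group; the premier leaving group in synthesis.
(In practice cyclohexyl–OTf is made from cyclohexyl–OH by treatment with Tf₂O / 2,6-lutidine, converting the hydroxyl into a triflate.)

cyclohexyl–OTf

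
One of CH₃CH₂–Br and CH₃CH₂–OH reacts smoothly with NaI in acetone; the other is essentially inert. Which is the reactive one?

From CH₃CH₂–OH the departing group would be OH⁻ (pKₐ(H₂O) ≈ 15.7). Strong base; essentially never leaves without prior activation.
From CH₃CH₂–Br the leaving group is Br⁻ (pKₐ(HBr) ≈ -9). Weak base; good leaving group.
(In practice CH₃CH₂–Br is made from CH₃CH₂–OH by treatment with PBr₃, replacing the hydroxyl with bromide.)

CH₃CH₂–Br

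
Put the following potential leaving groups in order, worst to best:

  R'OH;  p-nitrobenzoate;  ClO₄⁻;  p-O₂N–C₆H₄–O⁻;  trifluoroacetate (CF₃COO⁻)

p-O₂N–C₆H₄–O⁻ < p-nitrobenzoate < trifluoroacetate (CF₃COO⁻) < R'OH < ClO₄⁻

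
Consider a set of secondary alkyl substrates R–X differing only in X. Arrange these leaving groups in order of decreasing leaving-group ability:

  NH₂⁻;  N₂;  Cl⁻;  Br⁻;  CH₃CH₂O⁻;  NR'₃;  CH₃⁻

A good leaving group is a weak base: the lower the pKₐ of its conjugate acid, the more readily it departs.
N₂: no meaningful conjugate acid; N₂ departs as an exceptionally stable neutral molecule
Br⁻: pKₐ(HBr) ≈ -9
Cl⁻: pKₐ(HCl) ≈ -7
NR'₃: pKₐ(R'₃NH⁺) ≈ 10.7
CH₃CH₂O⁻: pKₐ(CH₃CH₂OH) ≈ 16
NH₂⁻: pKₐ(NH₃) ≈ 38
CH₃⁻: pKₐ(CH₄) ≈ 48

N₂ > Br⁻ > Cl⁻ > NR'₃ > CH₃CH₂O⁻ > NH₂⁻ > CH₃⁻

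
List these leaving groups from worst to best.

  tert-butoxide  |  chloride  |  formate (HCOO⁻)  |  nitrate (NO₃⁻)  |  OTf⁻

The more stable X⁻ (or X) is on its own — i.e. the weaker a base it is — the better a leaving group it makes.
OTf⁻: pKₐ(CF₃SO₃H (triflic acid)) ≈ -14
chloride: pKₐ(HCl) ≈ -7
nitrate (NO₃⁻): pKₐ(HNO₃) ≈ -1.3
formate (HCOO⁻): pKₐ(HCOOH) ≈ 3.8
tert-butoxide: pKₐ(t-BuOH) ≈ 18
Listed from poorest to best leaving group as asked.

tert-butoxide < formate (HCOO⁻) < nitrate (NO₃⁻) < chloride < OTf⁻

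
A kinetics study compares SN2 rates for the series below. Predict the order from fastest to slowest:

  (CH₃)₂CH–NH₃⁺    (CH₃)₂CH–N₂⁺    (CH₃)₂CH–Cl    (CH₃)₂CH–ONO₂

(CH₃)₂CH–N₂⁺ > (CH₃)₂CH–Cl > (CH₃)₂CH–ONO₂ > (CH₃)₂CH–NH₃⁺

Identical carbon frameworks mean the comparison reduces to leaving-group quality.
A good leaving group is a weak base: the lower the pKₐ of its conjugate acid, the more readily it departs.
(CH₃)₂CH–N₂⁺ loses N₂: no meaningful conjugate acid; N₂ departs as an exceptionally stable neutral molecule
(CH₃)₂CH–Cl loses Cl⁻: pKₐ(HCl) ≈ -7
(CH₃)₂CH–ONO₂ loses NO₃⁻: pKₐ(HNO₃) ≈ -1.3
(CH₃)₂CH–NH₃⁺ loses NH₃: pKₐ(NH₄⁺) ≈ 9.2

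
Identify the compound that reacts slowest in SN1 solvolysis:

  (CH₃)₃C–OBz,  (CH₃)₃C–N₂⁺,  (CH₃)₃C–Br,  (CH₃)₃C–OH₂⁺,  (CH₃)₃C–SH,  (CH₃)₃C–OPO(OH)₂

(CH₃)₃C–SH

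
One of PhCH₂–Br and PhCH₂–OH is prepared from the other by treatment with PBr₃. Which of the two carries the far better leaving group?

PhCH₂–Br

From PhCH₂–OH the departing group would be OH⁻ (pKₐ(H₂O) ≈ 15.7). Strong base; essentially never leaves without prior activation.
From PhCH₂–Br the leaving group is Br⁻ (pKₐ(HBr) ≈ -9). Weak base; good leaving group.
Treatment with PBr₃ works by replacing the hydroxyl with bromide, making PhCH₂–Br enormously more reactive.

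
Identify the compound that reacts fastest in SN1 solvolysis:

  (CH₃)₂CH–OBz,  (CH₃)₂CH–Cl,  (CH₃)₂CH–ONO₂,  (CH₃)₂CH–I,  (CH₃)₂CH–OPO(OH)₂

(CH₃)₂CH–I

Identical carbon frameworks mean the comparison reduces to leaving-group quality.
A good leaving group is a weak base: the lower the pKₐ of its conjugate acid, the more readily it departs.
(CH₃)₂CH–I loses I⁻: pKₐ(HI) ≈ -10
(CH₃)₂CH–Cl loses Cl⁻: pKₐ(HCl) ≈ -7
(CH₃)₂CH–ONO₂ loses NO₃⁻: pKₐ(HNO₃) ≈ -1.3
(CH₃)₂CH–OPO(OH)₂ loses H₂PO₄⁻: pKₐ(H₃PO₄) ≈ 2.1
(CH₃)₂CH–OBz loses PhCOO⁻: pKₐ(C₆H₅COOH) ≈ 4.2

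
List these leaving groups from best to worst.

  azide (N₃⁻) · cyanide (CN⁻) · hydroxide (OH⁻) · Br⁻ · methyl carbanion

Br⁻ > azide (N₃⁻) > cyanide (CN⁻) > hydroxide (OH⁻) > methyl carbanion

Br⁻: pKₐ(HBr) ≈ -9 — weak base; good leaving group
azide (N₃⁻): pKₐ(HN₃) ≈ 4.7 — linear, resonance-stabilised
cyanide (CN⁻): pKₐ(HCN) ≈ 9.2
hydroxide (OH⁻): pKₐ(H₂O) ≈ 15.7 — strong base; essentially never leaves without prior activation
methyl carbanion: pKₐ(CH₄) ≈ 48 — unstabilised carbanion; the worst conceivable leaving group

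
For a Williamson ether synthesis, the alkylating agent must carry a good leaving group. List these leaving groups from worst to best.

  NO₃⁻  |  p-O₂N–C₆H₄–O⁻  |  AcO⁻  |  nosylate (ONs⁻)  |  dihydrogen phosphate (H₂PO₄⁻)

p-O₂N–C₆H₄–O⁻ < AcO⁻ < dihydrogen phosphate (H₂PO₄⁻) < NO₃⁻ < nosylate (ONs⁻)

Leaving-group ability tracks the stability of the departed species; conjugate-acid pKₐ is the usual yardstick (lower pKₐ → better LG).
nosylate (ONs⁻): pKₐ(p-O₂NC₆H₄SO₃H) ≈ -3.5 — p-nitro group further stabilises the sulfonate
NO₃⁻: pKₐ(HNO₃) ≈ -1.3
dihydrogen phosphate (H₂PO₄⁻): pKₐ(H₃PO₄) ≈ 2.1
AcO⁻: pKₐ(CH₃COOH) ≈ 4.8 — resonance-stabilised but still a weak base
p-O₂N–C₆H₄–O⁻: pKₐ(p-nitrophenol) ≈ 7.2
Listed from poorest to best leaving group as asked.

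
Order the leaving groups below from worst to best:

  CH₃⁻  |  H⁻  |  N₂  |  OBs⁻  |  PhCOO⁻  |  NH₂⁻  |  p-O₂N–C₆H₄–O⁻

The more stable X⁻ (or X) is on its own — i.e. the weaker a base it is — the better a leaving group it makes.
N₂: no meaningful conjugate acid; N₂ departs as an exceptionally stable neutral molecule
OBs⁻: pKₐ(p-BrC₆H₄SO₃H) ≈ -2.8 — arenesulfonate with a p-bromo substituent
PhCOO⁻: pKₐ(C₆H₅COOH) ≈ 4.2 — aryl carboxylate
p-O₂N–C₆H₄–O⁻: pKₐ(p-nitrophenol) ≈ 7.2
H⁻: pKₐ(H₂) ≈ 36 — extremely strong base; leaves only in special hydride-transfer contexts
NH₂⁻: pKₐ(NH₃) ≈ 38 — extremely strong base; never a leaving group
CH₃⁻: pKₐ(CH₄) ≈ 48 — unstabilised carbanion; the worst conceivable leaving group
Listed from poorest to best leaving group as asked.

CH₃⁻ < NH₂⁻ < H⁻ < p-O₂N–C₆H₄–O⁻ < PhCOO⁻ < OBs⁻ < N₂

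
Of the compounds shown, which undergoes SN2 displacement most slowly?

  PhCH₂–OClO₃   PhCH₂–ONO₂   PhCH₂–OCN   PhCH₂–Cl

The skeletons are identical, so relative rate is governed entirely by leaving-group ability.
Rank by basicity of the departing species: weakest base leaves most easily.
PhCH₂–OClO₃ loses ClO₄⁻: pKₐ(HClO₄) ≈ -10
PhCH₂–Cl loses Cl⁻: pKₐ(HCl) ≈ -7
PhCH₂–ONO₂ loses NO₃⁻: pKₐ(HNO₃) ≈ -1.3
PhCH₂–OCN loses NCO⁻: pKₐ(HOCN) ≈ 3.5

PhCH₂–OCN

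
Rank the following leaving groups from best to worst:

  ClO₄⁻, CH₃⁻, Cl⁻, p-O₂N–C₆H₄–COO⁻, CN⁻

ClO₄⁻ > Cl⁻ > p-O₂N–C₆H₄–COO⁻ > CN⁻ > CH₃⁻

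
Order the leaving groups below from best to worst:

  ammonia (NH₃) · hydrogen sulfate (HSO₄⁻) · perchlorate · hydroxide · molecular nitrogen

molecular nitrogen > perchlorate > hydrogen sulfate (HSO₄⁻) > ammonia (NH₃) > hydroxide

Rank by basicity of the departing species: weakest base leaves most easily.
molecular nitrogen: no meaningful conjugate acid; N₂ departs as an exceptionally stable neutral molecule
perchlorate: pKₐ(HClO₄) ≈ -10 — extremely weak base; rarely used for safety reasons
hydrogen sulfate (HSO₄⁻): pKₐ(H₂SO₄) ≈ -3
ammonia (NH₃): pKₐ(NH₄⁺) ≈ 9.2
hydroxide: pKₐ(H₂O) ≈ 15.7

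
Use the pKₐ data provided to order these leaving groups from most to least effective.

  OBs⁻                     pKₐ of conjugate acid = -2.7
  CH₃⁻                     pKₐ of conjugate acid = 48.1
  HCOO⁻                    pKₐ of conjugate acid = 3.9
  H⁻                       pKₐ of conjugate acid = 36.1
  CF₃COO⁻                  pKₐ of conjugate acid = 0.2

Lower conjugate-acid pKₐ ⇒ weaker base ⇒ better leaving group.
Sorting by the given values: OBs⁻ (-2.7), CF₃COO⁻ (0.2), HCOO⁻ (3.9), H⁻ (36.1), CH₃⁻ (48.1).

OBs⁻ > CF₃COO⁻ > HCOO⁻ > H⁻ > CH₃⁻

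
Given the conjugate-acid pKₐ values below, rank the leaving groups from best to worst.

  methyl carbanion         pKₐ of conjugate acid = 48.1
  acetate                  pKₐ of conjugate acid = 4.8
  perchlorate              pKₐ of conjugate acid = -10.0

Lower conjugate-acid pKₐ ⇒ weaker base ⇒ better leaving group.
Sorting by the given values: perchlorate (-10.0), acetate (4.8), methyl carbanion (48.1).

perchlorate > acetate > methyl carbanion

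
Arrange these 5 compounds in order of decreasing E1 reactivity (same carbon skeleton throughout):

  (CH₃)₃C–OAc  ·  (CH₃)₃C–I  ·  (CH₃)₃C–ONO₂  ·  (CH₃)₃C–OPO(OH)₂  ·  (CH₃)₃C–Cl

(CH₃)₃C–I > (CH₃)₃C–Cl > (CH₃)₃C–ONO₂ > (CH₃)₃C–OPO(OH)₂ > (CH₃)₃C–OAc

Identical carbon frameworks mean the comparison reduces to leaving-group quality.
A good leaving group is a weak base: the lower the pKₐ of its conjugate acid, the more readily it departs.
(CH₃)₃C–I loses I⁻: pKₐ(HI) ≈ -10
(CH₃)₃C–Cl loses Cl⁻: pKₐ(HCl) ≈ -7
(CH₃)₃C–ONO₂ loses NO₃⁻: pKₐ(HNO₃) ≈ -1.3
(CH₃)₃C–OPO(OH)₂ loses H₂PO₄⁻: pKₐ(H₃PO₄) ≈ 2.1
(CH₃)₃C–OAc loses AcO⁻: pKₐ(CH₃COOH) ≈ 4.8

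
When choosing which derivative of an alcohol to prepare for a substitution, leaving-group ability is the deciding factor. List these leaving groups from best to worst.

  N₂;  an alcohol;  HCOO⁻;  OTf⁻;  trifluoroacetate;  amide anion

N₂ > OTf⁻ > an alcohol > trifluoroacetate > HCOO⁻ > amide anion

N₂: no meaningful conjugate acid; N₂ departs as an exceptionally stable neutral molecule
OTf⁻: pKₐ(CF₃SO₃H (triflic acid)) ≈ -14 — charge spread over three oxygens and a CF₃ group; the premier leaving group in synthesis
an alcohol: pKₐ(R'OH₂⁺) ≈ -2.4 — neutral; leaves from a protonated ether (an oxonium ion, R–O(H)R'⁺)
trifluoroacetate: pKₐ(CF₃COOH) ≈ 0.2
HCOO⁻: pKₐ(HCOOH) ≈ 3.8 — resonance-stabilised carboxylate
amide anion: pKₐ(NH₃) ≈ 38 — extremely strong base; never a leaving group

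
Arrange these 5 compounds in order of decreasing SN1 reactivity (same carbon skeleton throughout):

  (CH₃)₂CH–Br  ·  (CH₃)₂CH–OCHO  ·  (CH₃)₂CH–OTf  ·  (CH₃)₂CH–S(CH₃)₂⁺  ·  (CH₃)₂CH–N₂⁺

(CH₃)₂CH–N₂⁺ > (CH₃)₂CH–OTf > (CH₃)₂CH–Br > (CH₃)₂CH–S(CH₃)₂⁺ > (CH₃)₂CH–OCHO

Identical carbon frameworks mean the comparison reduces to leaving-group quality.
Rank by basicity of the departing species: weakest base leaves most easily.
(CH₃)₂CH–N₂⁺ loses N₂: no meaningful conjugate acid; N₂ departs as an exceptionally stable neutral molecule
(CH₃)₂CH–OTf loses OTf⁻: pKₐ(CF₃SO₃H (triflic acid)) ≈ -14
(CH₃)₂CH–Br loses Br⁻: pKₐ(HBr) ≈ -9
(CH₃)₂CH–S(CH₃)₂⁺ loses SR'₂: pKₐ(R'₂SH⁺) ≈ -7
(CH₃)₂CH–OCHO loses HCOO⁻: pKₐ(HCOOH) ≈ 3.8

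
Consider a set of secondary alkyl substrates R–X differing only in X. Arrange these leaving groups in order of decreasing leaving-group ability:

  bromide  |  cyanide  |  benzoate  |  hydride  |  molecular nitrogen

molecular nitrogen > bromide > benzoate > cyanide > hydride

The more stable X⁻ (or X) is on its own — i.e. the weaker a base it is — the better a leaving group it makes.
molecular nitrogen: no meaningful conjugate acid; N₂ departs as an exceptionally stable neutral molecule
bromide: pKₐ(HBr) ≈ -9
benzoate: pKₐ(C₆H₅COOH) ≈ 4.2 — aryl carboxylate
cyanide: pKₐ(HCN) ≈ 9.2 — sp carbon stabilises the charge somewhat, but still a poor LG
hydride: pKₐ(H₂) ≈ 36 — extremely strong base; leaves only in special hydride-transfer contexts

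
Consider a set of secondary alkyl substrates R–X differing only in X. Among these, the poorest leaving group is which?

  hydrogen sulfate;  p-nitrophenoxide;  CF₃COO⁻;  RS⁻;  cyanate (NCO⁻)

RS⁻

The more stable X⁻ (or X) is on its own — i.e. the weaker a base it is — the better a leaving group it makes.
hydrogen sulfate: pKₐ(H₂SO₄) ≈ -3
CF₃COO⁻: pKₐ(CF₃COOH) ≈ 0.2
cyanate (NCO⁻): pKₐ(HOCN) ≈ 3.5
p-nitrophenoxide: pKₐ(p-nitrophenol) ≈ 7.2
RS⁻: pKₐ(RSH (a thiol)) ≈ 10.5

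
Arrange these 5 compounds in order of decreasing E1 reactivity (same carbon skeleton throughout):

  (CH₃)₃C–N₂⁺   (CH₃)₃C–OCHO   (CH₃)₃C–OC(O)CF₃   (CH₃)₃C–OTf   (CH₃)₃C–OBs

Same R in every case — rank the leaving groups.
A good leaving group is a weak base: the lower the pKₐ of its conjugate acid, the more readily it departs.
(CH₃)₃C–N₂⁺ loses N₂: no meaningful conjugate acid; N₂ departs as an exceptionally stable neutral molecule
(CH₃)₃C–OTf loses OTf⁻: pKₐ(CF₃SO₃H (triflic acid)) ≈ -14
(CH₃)₃C–OBs loses OBs⁻: pKₐ(p-BrC₆H₄SO₃H) ≈ -2.8
(CH₃)₃C–OC(O)CF₃ loses CF₃COO⁻: pKₐ(CF₃COOH) ≈ 0.2
(CH₃)₃C–OCHO loses HCOO⁻: pKₐ(HCOOH) ≈ 3.8

(CH₃)₃C–N₂⁺ > (CH₃)₃C–OTf > (CH₃)₃C–OBs > (CH₃)₃C–OC(O)CF₃ > (CH₃)₃C–OCHO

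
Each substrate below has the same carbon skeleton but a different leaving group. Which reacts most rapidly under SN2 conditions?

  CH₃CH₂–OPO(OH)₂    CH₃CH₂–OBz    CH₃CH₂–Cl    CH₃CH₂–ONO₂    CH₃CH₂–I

CH₃CH₂–I

With the same alkyl group throughout, only the leaving group differentiates the rates.
Rank by basicity of the departing species: weakest base leaves most easily.
CH₃CH₂–I loses I⁻: pKₐ(HI) ≈ -10
CH₃CH₂–Cl loses Cl⁻: pKₐ(HCl) ≈ -7
CH₃CH₂–ONO₂ loses NO₃⁻: pKₐ(HNO₃) ≈ -1.3
CH₃CH₂–OPO(OH)₂ loses H₂PO₄⁻: pKₐ(H₃PO₄) ≈ 2.1
CH₃CH₂–OBz loses PhCOO⁻: pKₐ(C₆H₅COOH) ≈ 4.2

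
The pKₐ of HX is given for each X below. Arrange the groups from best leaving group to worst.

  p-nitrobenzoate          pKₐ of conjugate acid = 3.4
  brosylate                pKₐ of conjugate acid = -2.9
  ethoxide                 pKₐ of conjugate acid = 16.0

brosylate > p-nitrobenzoate > ethoxide

Lower conjugate-acid pKₐ ⇒ weaker base ⇒ better leaving group.
Sorting by the given values: brosylate (-2.9), p-nitrobenzoate (3.4), ethoxide (16.0).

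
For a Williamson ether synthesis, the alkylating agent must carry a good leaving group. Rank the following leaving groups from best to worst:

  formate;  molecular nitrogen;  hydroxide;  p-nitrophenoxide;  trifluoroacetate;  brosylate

molecular nitrogen > brosylate > trifluoroacetate > formate > p-nitrophenoxide > hydroxide

Rank by basicity of the departing species: weakest base leaves most easily.
molecular nitrogen: no meaningful conjugate acid; N₂ departs as an exceptionally stable neutral molecule
brosylate: pKₐ(p-BrC₆H₄SO₃H) ≈ -2.8
trifluoroacetate: pKₐ(CF₃COOH) ≈ 0.2
formate: pKₐ(HCOOH) ≈ 3.8 — resonance-stabilised carboxylate
p-nitrophenoxide: pKₐ(p-nitrophenol) ≈ 7.2 — nitro group delocalises the charge; the classic chromogenic LG
hydroxide: pKₐ(H₂O) ≈ 15.7 — strong base; essentially never leaves without prior activation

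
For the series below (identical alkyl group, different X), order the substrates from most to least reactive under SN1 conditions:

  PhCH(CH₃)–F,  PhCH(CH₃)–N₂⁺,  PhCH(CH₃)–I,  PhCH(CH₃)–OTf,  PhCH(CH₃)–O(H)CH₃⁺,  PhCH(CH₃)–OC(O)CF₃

PhCH(CH₃)–N₂⁺ > PhCH(CH₃)–OTf > PhCH(CH₃)–I > PhCH(CH₃)–O(H)CH₃⁺ > PhCH(CH₃)–OC(O)CF₃ > PhCH(CH₃)–F

Same R in every case — rank the leaving groups.
The more stable X⁻ (or X) is on its own — i.e. the weaker a base it is — the better a leaving group it makes.
PhCH(CH₃)–N₂⁺ loses N₂: no meaningful conjugate acid; N₂ departs as an exceptionally stable neutral molecule
PhCH(CH₃)–OTf loses OTf⁻: pKₐ(CF₃SO₃H (triflic acid)) ≈ -14
PhCH(CH₃)–I loses I⁻: pKₐ(HI) ≈ -10
PhCH(CH₃)–O(H)CH₃⁺ loses R'OH: pKₐ(R'OH₂⁺) ≈ -2.4
PhCH(CH₃)–OC(O)CF₃ loses CF₃COO⁻: pKₐ(CF₃COOH) ≈ 0.2
PhCH(CH₃)–F loses F⁻: pKₐ(HF) ≈ 3.2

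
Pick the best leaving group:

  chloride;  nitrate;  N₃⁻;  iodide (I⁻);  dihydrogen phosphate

A good leaving group is a weak base: the lower the pKₐ of its conjugate acid, the more readily it departs.
iodide (I⁻): pKₐ(HI) ≈ -10
chloride: pKₐ(HCl) ≈ -7
nitrate: pKₐ(HNO₃) ≈ -1.3
dihydrogen phosphate: pKₐ(H₃PO₄) ≈ 2.1
N₃⁻: pKₐ(HN₃) ≈ 4.7

iodide (I⁻)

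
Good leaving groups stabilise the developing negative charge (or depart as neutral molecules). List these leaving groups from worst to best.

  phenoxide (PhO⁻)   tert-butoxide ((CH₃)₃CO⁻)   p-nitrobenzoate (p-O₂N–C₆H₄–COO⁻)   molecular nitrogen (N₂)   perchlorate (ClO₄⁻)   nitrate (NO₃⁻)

Leaving-group ability tracks the stability of the departed species; conjugate-acid pKₐ is the usual yardstick (lower pKₐ → better LG).
molecular nitrogen (N₂): no meaningful conjugate acid; N₂ departs as an exceptionally stable neutral molecule
perchlorate (ClO₄⁻): pKₐ(HClO₄) ≈ -10
nitrate (NO₃⁻): pKₐ(HNO₃) ≈ -1.3 — resonance-delocalised over three oxygens
p-nitrobenzoate (p-O₂N–C₆H₄–COO⁻): pKₐ(p-nitrobenzoic acid) ≈ 3.4 — electron-withdrawing nitro group stabilises the carboxylate
phenoxide (PhO⁻): pKₐ(C₆H₅OH (phenol)) ≈ 10 — resonance into the ring helps, but still a poor LG
tert-butoxide ((CH₃)₃CO⁻): pKₐ(t-BuOH) ≈ 18
The question asks for worst first, so the sequence is read in increasing leaving-group ability.

tert-butoxide ((CH₃)₃CO⁻) < phenoxide (PhO⁻) < p-nitrobenzoate (p-O₂N–C₆H₄–COO⁻) < nitrate (NO₃⁻) < perchlorate (ClO₄⁻) < molecular nitrogen (N₂)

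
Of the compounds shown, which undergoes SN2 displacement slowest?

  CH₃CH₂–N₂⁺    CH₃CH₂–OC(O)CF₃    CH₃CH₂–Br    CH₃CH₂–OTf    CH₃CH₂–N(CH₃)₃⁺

CH₃CH₂–N(CH₃)₃⁺

Same R in every case — rank the leaving groups.
The more stable X⁻ (or X) is on its own — i.e. the weaker a base it is — the better a leaving group it makes.
CH₃CH₂–N₂⁺ loses N₂: no meaningful conjugate acid; N₂ departs as an exceptionally stable neutral molecule
CH₃CH₂–OTf loses OTf⁻: pKₐ(CF₃SO₃H (triflic acid)) ≈ -14
CH₃CH₂–Br loses Br⁻: pKₐ(HBr) ≈ -9
CH₃CH₂–OC(O)CF₃ loses CF₃COO⁻: pKₐ(CF₃COOH) ≈ 0.2
CH₃CH₂–N(CH₃)₃⁺ loses NR'₃: pKₐ(R'₃NH⁺) ≈ 10.7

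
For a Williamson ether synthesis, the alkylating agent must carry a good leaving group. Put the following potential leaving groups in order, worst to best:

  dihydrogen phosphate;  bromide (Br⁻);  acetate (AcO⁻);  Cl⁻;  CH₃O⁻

CH₃O⁻ < acetate (AcO⁻) < dihydrogen phosphate < Cl⁻ < bromide (Br⁻)

A good leaving group is a weak base: the lower the pKₐ of its conjugate acid, the more readily it departs.
bromide (Br⁻): pKₐ(HBr) ≈ -9
Cl⁻: pKₐ(HCl) ≈ -7
dihydrogen phosphate: pKₐ(H₃PO₄) ≈ 2.1
acetate (AcO⁻): pKₐ(CH₃COOH) ≈ 4.8
CH₃O⁻: pKₐ(CH₃OH) ≈ 15.5
Reversing gives the worst-to-best order requested.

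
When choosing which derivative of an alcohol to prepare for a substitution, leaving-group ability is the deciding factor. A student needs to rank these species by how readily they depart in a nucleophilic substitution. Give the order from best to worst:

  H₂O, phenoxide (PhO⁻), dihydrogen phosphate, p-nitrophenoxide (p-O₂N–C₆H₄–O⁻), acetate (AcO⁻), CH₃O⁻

The more stable X⁻ (or X) is on its own — i.e. the weaker a base it is — the better a leaving group it makes.
H₂O: pKₐ(H₃O⁺) ≈ -1.7
dihydrogen phosphate: pKₐ(H₃PO₄) ≈ 2.1
acetate (AcO⁻): pKₐ(CH₃COOH) ≈ 4.8
p-nitrophenoxide (p-O₂N–C₆H₄–O⁻): pKₐ(p-nitrophenol) ≈ 7.2
phenoxide (PhO⁻): pKₐ(C₆H₅OH (phenol)) ≈ 10
CH₃O⁻: pKₐ(CH₃OH) ≈ 15.5

H₂O > dihydrogen phosphate > acetate (AcO⁻) > p-nitrophenoxide (p-O₂N–C₆H₄–O⁻) > phenoxide (PhO⁻) > CH₃O⁻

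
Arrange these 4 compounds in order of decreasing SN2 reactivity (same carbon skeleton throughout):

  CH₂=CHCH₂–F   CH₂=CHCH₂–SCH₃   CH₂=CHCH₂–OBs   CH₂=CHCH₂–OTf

With the same alkyl group throughout, only the leaving group differentiates the rates.
Leaving-group ability tracks the stability of the departed species; conjugate-acid pKₐ is the usual yardstick (lower pKₐ → better LG).
CH₂=CHCH₂–OTf loses OTf⁻: pKₐ(CF₃SO₃H (triflic acid)) ≈ -14
CH₂=CHCH₂–OBs loses OBs⁻: pKₐ(p-BrC₆H₄SO₃H) ≈ -2.8
CH₂=CHCH₂–F loses F⁻: pKₐ(HF) ≈ 3.2
CH₂=CHCH₂–SCH₃ loses RS⁻: pKₐ(RSH (a thiol)) ≈ 10.5

CH₂=CHCH₂–OTf > CH₂=CHCH₂–OBs > CH₂=CHCH₂–F > CH₂=CHCH₂–SCH₃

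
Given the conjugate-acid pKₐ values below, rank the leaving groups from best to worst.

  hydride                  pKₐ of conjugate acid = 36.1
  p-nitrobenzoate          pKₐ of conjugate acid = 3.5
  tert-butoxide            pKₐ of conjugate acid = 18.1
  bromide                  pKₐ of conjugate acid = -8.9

Lower conjugate-acid pKₐ ⇒ weaker base ⇒ better leaving group.
Sorting by the given values: bromide (-8.9), p-nitrobenzoate (3.5), tert-butoxide (18.1), hydride (36.1).

bromide > p-nitrobenzoate > tert-butoxide > hydride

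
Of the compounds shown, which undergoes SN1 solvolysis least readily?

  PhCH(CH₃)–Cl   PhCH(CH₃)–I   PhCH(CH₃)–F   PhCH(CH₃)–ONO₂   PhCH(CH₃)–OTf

PhCH(CH₃)–F

The skeletons are identical, so relative rate is governed entirely by leaving-group ability.
A good leaving group is a weak base: the lower the pKₐ of its conjugate acid, the more readily it departs.
PhCH(CH₃)–OTf loses OTf⁻: pKₐ(CF₃SO₃H (triflic acid)) ≈ -14
PhCH(CH₃)–I loses I⁻: pKₐ(HI) ≈ -10
PhCH(CH₃)–Cl loses Cl⁻: pKₐ(HCl) ≈ -7
PhCH(CH₃)–ONO₂ loses NO₃⁻: pKₐ(HNO₃) ≈ -1.3
PhCH(CH₃)–F loses F⁻: pKₐ(HF) ≈ 3.2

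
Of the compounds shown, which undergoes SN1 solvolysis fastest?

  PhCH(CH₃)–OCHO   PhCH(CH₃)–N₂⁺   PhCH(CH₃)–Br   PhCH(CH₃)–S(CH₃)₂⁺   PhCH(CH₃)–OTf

PhCH(CH₃)–N₂⁺

With the same alkyl group throughout, only the leaving group differentiates the rates.
The more stable X⁻ (or X) is on its own — i.e. the weaker a base it is — the better a leaving group it makes.
PhCH(CH₃)–N₂⁺ loses N₂: no meaningful conjugate acid; N₂ departs as an exceptionally stable neutral molecule
PhCH(CH₃)–OTf loses OTf⁻: pKₐ(CF₃SO₃H (triflic acid)) ≈ -14
PhCH(CH₃)–Br loses Br⁻: pKₐ(HBr) ≈ -9
PhCH(CH₃)–S(CH₃)₂⁺ loses SR'₂: pKₐ(R'₂SH⁺) ≈ -7
PhCH(CH₃)–OCHO loses HCOO⁻: pKₐ(HCOOH) ≈ 3.8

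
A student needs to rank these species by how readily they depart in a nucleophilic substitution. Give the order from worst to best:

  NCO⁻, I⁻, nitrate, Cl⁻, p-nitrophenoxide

Rank by basicity of the departing species: weakest base leaves most easily.
I⁻: pKₐ(HI) ≈ -10
Cl⁻: pKₐ(HCl) ≈ -7
nitrate: pKₐ(HNO₃) ≈ -1.3
NCO⁻: pKₐ(HOCN) ≈ 3.5
p-nitrophenoxide: pKₐ(p-nitrophenol) ≈ 7.2
Listed from poorest to best leaving group as asked.

p-nitrophenoxide < NCO⁻ < nitrate < Cl⁻ < I⁻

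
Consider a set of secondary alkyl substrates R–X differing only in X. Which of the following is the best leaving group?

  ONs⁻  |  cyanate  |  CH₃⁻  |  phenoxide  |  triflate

triflate: pKₐ(CF₃SO₃H (triflic acid)) ≈ -14
ONs⁻: pKₐ(p-O₂NC₆H₄SO₃H) ≈ -3.5
cyanate: pKₐ(HOCN) ≈ 3.5
phenoxide: pKₐ(C₆H₅OH (phenol)) ≈ 10
CH₃⁻: pKₐ(CH₄) ≈ 48

triflate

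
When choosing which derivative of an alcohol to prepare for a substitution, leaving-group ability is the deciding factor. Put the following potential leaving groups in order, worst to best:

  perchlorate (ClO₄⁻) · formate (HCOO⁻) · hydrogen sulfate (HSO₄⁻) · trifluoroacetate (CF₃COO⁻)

formate (HCOO⁻) < trifluoroacetate (CF₃COO⁻) < hydrogen sulfate (HSO₄⁻) < perchlorate (ClO₄⁻)

perchlorate (ClO₄⁻): pKₐ(HClO₄) ≈ -10
hydrogen sulfate (HSO₄⁻): pKₐ(H₂SO₄) ≈ -3 — conjugate base of a strong mineral acid
trifluoroacetate (CF₃COO⁻): pKₐ(CF₃COOH) ≈ 0.2
formate (HCOO⁻): pKₐ(HCOOH) ≈ 3.8
Reversing gives the worst-to-best order requested.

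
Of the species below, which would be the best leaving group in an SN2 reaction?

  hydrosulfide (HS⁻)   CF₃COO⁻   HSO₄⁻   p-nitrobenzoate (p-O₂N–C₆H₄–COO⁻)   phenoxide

HSO₄⁻: pKₐ(H₂SO₄) ≈ -3
CF₃COO⁻: pKₐ(CF₃COOH) ≈ 0.2
p-nitrobenzoate (p-O₂N–C₆H₄–COO⁻): pKₐ(p-nitrobenzoic acid) ≈ 3.4
hydrosulfide (HS⁻): pKₐ(H₂S) ≈ 7
phenoxide: pKₐ(C₆H₅OH (phenol)) ≈ 10

HSO₄⁻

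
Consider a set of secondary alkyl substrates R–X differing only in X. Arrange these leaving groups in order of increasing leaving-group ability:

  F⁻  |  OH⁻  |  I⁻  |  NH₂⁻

Rank by basicity of the departing species: weakest base leaves most easily.
I⁻: pKₐ(HI) ≈ -10
F⁻: pKₐ(HF) ≈ 3.2
OH⁻: pKₐ(H₂O) ≈ 15.7
NH₂⁻: pKₐ(NH₃) ≈ 38
The question asks for worst first, so the sequence is read in increasing leaving-group ability.

NH₂⁻ < OH⁻ < F⁻ < I⁻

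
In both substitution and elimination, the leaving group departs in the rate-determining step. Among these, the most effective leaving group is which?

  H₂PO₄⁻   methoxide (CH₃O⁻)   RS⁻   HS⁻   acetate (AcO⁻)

H₂PO₄⁻

Leaving-group ability tracks the stability of the departed species; conjugate-acid pKₐ is the usual yardstick (lower pKₐ → better LG).
H₂PO₄⁻: pKₐ(H₃PO₄) ≈ 2.1
acetate (AcO⁻): pKₐ(CH₃COOH) ≈ 4.8
HS⁻: pKₐ(H₂S) ≈ 7
RS⁻: pKₐ(RSH (a thiol)) ≈ 10.5
methoxide (CH₃O⁻): pKₐ(CH₃OH) ≈ 15.5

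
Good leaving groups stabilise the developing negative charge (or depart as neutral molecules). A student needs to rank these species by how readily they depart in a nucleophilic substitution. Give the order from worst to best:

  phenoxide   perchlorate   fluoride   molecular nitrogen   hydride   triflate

A good leaving group is a weak base: the lower the pKₐ of its conjugate acid, the more readily it departs.
molecular nitrogen: no meaningful conjugate acid; N₂ departs as an exceptionally stable neutral molecule
triflate: pKₐ(CF₃SO₃H (triflic acid)) ≈ -14
perchlorate: pKₐ(HClO₄) ≈ -10 — extremely weak base; rarely used for safety reasons
fluoride: pKₐ(HF) ≈ 3.2 — small and strongly basic; the poor halide leaving group
phenoxide: pKₐ(C₆H₅OH (phenol)) ≈ 10 — resonance into the ring helps, but still a poor LG
hydride: pKₐ(H₂) ≈ 36 — extremely strong base; leaves only in special hydride-transfer contexts
Listed from poorest to best leaving group as asked.

hydride < phenoxide < fluoride < perchlorate < triflate < molecular nitrogen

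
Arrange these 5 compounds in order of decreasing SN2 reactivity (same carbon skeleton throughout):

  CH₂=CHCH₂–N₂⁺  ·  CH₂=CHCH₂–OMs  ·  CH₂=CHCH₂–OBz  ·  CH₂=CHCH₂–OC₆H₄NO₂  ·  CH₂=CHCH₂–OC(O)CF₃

The skeletons are identical, so relative rate is governed entirely by leaving-group ability.
Rank by basicity of the departing species: weakest base leaves most easily.
CH₂=CHCH₂–N₂⁺ loses N₂: no meaningful conjugate acid; N₂ departs as an exceptionally stable neutral molecule
CH₂=CHCH₂–OMs loses OMs⁻: pKₐ(CH₃SO₃H (MsOH)) ≈ -1.9
CH₂=CHCH₂–OC(O)CF₃ loses CF₃COO⁻: pKₐ(CF₃COOH) ≈ 0.2
CH₂=CHCH₂–OBz loses PhCOO⁻: pKₐ(C₆H₅COOH) ≈ 4.2
CH₂=CHCH₂–OC₆H₄NO₂ loses p-O₂N–C₆H₄–O⁻: pKₐ(p-nitrophenol) ≈ 7.2

CH₂=CHCH₂–N₂⁺ > CH₂=CHCH₂–OMs > CH₂=CHCH₂–OC(O)CF₃ > CH₂=CHCH₂–OBz > CH₂=CHCH₂–OC₆H₄NO₂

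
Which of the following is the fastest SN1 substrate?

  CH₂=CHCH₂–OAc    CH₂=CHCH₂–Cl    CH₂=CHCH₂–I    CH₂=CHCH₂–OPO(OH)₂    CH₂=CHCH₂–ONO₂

CH₂=CHCH₂–I

The skeletons are identical, so relative rate is governed entirely by leaving-group ability.
Leaving-group ability tracks the stability of the departed species; conjugate-acid pKₐ is the usual yardstick (lower pKₐ → better LG).
CH₂=CHCH₂–I loses I⁻: pKₐ(HI) ≈ -10
CH₂=CHCH₂–Cl loses Cl⁻: pKₐ(HCl) ≈ -7
CH₂=CHCH₂–ONO₂ loses NO₃⁻: pKₐ(HNO₃) ≈ -1.3
CH₂=CHCH₂–OPO(OH)₂ loses H₂PO₄⁻: pKₐ(H₃PO₄) ≈ 2.1
CH₂=CHCH₂–OAc loses AcO⁻: pKₐ(CH₃COOH) ≈ 4.8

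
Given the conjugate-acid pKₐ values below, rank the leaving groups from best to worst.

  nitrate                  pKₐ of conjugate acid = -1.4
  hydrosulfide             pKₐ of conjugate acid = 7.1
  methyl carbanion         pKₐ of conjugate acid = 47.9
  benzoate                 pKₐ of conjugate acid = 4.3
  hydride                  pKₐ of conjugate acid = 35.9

nitrate > benzoate > hydrosulfide > hydride > methyl carbanion

Lower conjugate-acid pKₐ ⇒ weaker base ⇒ better leaving group.
Sorting by the given values: nitrate (-1.4), benzoate (4.3), hydrosulfide (7.1), hydride (35.9), methyl carbanion (47.9).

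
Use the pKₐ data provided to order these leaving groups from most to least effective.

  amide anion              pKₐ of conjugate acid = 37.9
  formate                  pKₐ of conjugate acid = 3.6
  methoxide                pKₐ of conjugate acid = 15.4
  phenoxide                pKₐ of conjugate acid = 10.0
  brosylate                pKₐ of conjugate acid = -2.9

brosylate > formate > phenoxide > methoxide > amide anion

Lower conjugate-acid pKₐ ⇒ weaker base ⇒ better leaving group.
Sorting by the given values: brosylate (-2.9), formate (3.6), phenoxide (10.0), methoxide (15.4), amide anion (37.9).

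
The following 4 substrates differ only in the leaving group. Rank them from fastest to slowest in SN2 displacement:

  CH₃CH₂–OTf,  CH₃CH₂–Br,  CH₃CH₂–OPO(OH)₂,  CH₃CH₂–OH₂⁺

Same R in every case — rank the leaving groups.
Rank by basicity of the departing species: weakest base leaves most easily.
CH₃CH₂–OTf loses OTf⁻: pKₐ(CF₃SO₃H (triflic acid)) ≈ -14
CH₃CH₂–Br loses Br⁻: pKₐ(HBr) ≈ -9
CH₃CH₂–OH₂⁺ loses H₂O: pKₐ(H₃O⁺) ≈ -1.7
CH₃CH₂–OPO(OH)₂ loses H₂PO₄⁻: pKₐ(H₃PO₄) ≈ 2.1

CH₃CH₂–OTf > CH₃CH₂–Br > CH₃CH₂–OH₂⁺ > CH₃CH₂–OPO(OH)₂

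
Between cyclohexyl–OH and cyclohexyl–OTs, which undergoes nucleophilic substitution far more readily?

From cyclohexyl–OH the departing group would be OH⁻ (pKₐ(H₂O) ≈ 15.7). Strong base; essentially never leaves without prior activation.
From cyclohexyl–OTs the leaving group is OTs⁻ (pKₐ(p-CH₃C₆H₄SO₃H (TsOH)) ≈ -2.8). Resonance-delocalised arenesulfonate.
(In practice cyclohexyl–OTs is made from cyclohexyl–OH by treatment with TsCl / pyridine, converting the hydroxyl into a tosylate.)

cyclohexyl–OTs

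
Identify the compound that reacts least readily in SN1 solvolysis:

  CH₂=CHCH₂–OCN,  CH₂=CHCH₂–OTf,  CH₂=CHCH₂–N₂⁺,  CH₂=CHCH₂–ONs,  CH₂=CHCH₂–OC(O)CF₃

CH₂=CHCH₂–OCN

With the same alkyl group throughout, only the leaving group differentiates the rates.
A good leaving group is a weak base: the lower the pKₐ of its conjugate acid, the more readily it departs.
CH₂=CHCH₂–N₂⁺ loses N₂: no meaningful conjugate acid; N₂ departs as an exceptionally stable neutral molecule
CH₂=CHCH₂–OTf loses OTf⁻: pKₐ(CF₃SO₃H (triflic acid)) ≈ -14
CH₂=CHCH₂–ONs loses ONs⁻: pKₐ(p-O₂NC₆H₄SO₃H) ≈ -3.5
CH₂=CHCH₂–OC(O)CF₃ loses CF₃COO⁻: pKₐ(CF₃COOH) ≈ 0.2
CH₂=CHCH₂–OCN loses NCO⁻: pKₐ(HOCN) ≈ 3.5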